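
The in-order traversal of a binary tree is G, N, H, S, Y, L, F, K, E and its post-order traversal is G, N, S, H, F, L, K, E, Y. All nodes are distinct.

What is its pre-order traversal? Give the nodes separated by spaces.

Y H N G S E K L F

The last element of post-order is the root; it splits in-order into left and right subtrees.
Root Y: left subtree has 4 nodes {G, N, H, S}, right has 4 {L, F, K, E}.
  Root H: left subtree has 2 nodes {G, N}, right has 1 {S}.
    Root N: left subtree has 1 node {G}, right has 0 { }.
  Root E: left subtree has 3 nodes {L, F, K}, right has 0 { }.
    Root K: left subtree has 2 nodes {L, F}, right has 0 { }.
      Root L: left subtree has 0 nodes { }, right has 1 {F}.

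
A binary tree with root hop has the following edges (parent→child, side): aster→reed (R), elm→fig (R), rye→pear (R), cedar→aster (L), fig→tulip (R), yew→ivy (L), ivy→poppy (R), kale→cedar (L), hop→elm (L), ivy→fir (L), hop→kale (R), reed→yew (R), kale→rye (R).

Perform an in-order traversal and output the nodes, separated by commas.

In-order visits the left subtree, then the node, then the right subtree.
At hop: go left to elm.
  At elm: no left child.
  Visit elm.
  At elm: go right to fig.
    At fig: no left child.
    Visit fig.
    At fig: go right to tulip.
      tulip is a leaf — visit tulip.
Visit hop.
At hop: go right to kale.
  At kale: go left to cedar.
    At cedar: go left to aster.
      At aster: no left child.
      Visit aster.
      At aster: go right to reed.
        At reed: no left child.
        Visit reed.
        At reed: go right to yew.
          At yew: go left to ivy.
            At ivy: go left to fir.
              fir is a leaf — visit fir.
            Visit ivy.
            At ivy: go right to poppy.
              poppy is a leaf — visit poppy.
          Visit yew.
          At yew: no right child.
    Visit cedar.
    At cedar: no right child.
  Visit kale.
  At kale: go right to rye.
    At rye: no left child.
    Visit rye.
    At rye: go right to pear.
      pear is a leaf — visit pear.

elm, fig, tulip, hop, aster, reed, fir, ivy, poppy, yew, cedar, kale, rye, pear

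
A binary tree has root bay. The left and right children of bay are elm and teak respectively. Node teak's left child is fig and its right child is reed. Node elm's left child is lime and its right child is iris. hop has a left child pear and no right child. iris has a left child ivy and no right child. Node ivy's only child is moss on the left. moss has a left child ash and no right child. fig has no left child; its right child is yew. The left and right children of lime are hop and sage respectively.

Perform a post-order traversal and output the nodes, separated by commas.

Post-order visits the left subtree, then the right subtree, then the node.
At bay: go left to elm.
  At elm: go left to lime.
    At lime: go left to hop.
      At hop: go left to pear.
        pear is a leaf — visit pear.
      At hop: no right child.
      Visit hop.
    At lime: go right to sage.
      sage is a leaf — visit sage.
    Visit lime.
  At elm: go right to iris.
    At iris: go left to ivy.
      At ivy: go left to moss.
        At moss: go left to ash.
          ash is a leaf — visit ash.
        At moss: no right child.
        Visit moss.
      At ivy: no right child.
      Visit ivy.
    At iris: no right child.
    Visit iris.
  Visit elm.
At bay: go right to teak.
  At teak: go left to fig.
    At fig: no left child.
    At fig: go right to yew.
      yew is a leaf — visit yew.
    Visit fig.
  At teak: go right to reed.
    reed is a leaf — visit reed.
  Visit teak.
Visit bay.

pear, hop, sage, lime, ash, moss, ivy, iris, elm, yew, fig, reed, teak, bay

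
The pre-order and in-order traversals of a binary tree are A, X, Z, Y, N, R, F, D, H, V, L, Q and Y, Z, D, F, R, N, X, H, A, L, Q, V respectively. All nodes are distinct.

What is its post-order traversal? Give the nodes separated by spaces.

The first element of pre-order is the root; it splits in-order into left and right subtrees.
Root A: left subtree has 8 nodes {Y, Z, D, F, R, N, X, H}, right has 3 {L, Q, V}.
  Root X: left subtree has 6 nodes {Y, Z, D, F, R, N}, right has 1 {H}.
    Root Z: left subtree has 1 node {Y}, right has 4 {D, F, R, N}.
      Root N: left subtree has 3 nodes {D, F, R}, right has 0 { }.
        Root R: left subtree has 2 nodes {D, F}, right has 0 { }.
          Root F: left subtree has 1 node {D}, right has 0 { }.
  Root V: left subtree has 2 nodes {L, Q}, right has 0 { }.
    Root L: left subtree has 0 nodes { }, right has 1 {Q}.

Y D F R N Z H X Q L V A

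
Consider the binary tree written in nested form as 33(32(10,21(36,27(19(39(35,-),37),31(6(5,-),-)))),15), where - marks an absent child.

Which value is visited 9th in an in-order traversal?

In-order visits the left subtree, then the node, then the right subtree.
At 33: go left to 32.
  At 32: go left to 10.
    10 is a leaf — visit 10.
  Visit 32.
  At 32: go right to 21.
    At 21: go left to 36.
      36 is a leaf — visit 36.
    Visit 21.
    At 21: go right to 27.
      At 27: go left to 19.
        At 19: go left to 39.
          At 39: go left to 35.
            35 is a leaf — visit 35.
          Visit 39.
          At 39: no right child.
        Visit 19.
        At 19: go right to 37.
          37 is a leaf — visit 37.
      Visit 27.
      At 27: go right to 31.
        At 31: go left to 6.
          At 6: go left to 5.
            5 is a leaf — visit 5.
          Visit 6.
          At 6: no right child.
        Visit 31.
        At 31: no right child.
Visit 33.
At 33: go right to 15.
  15 is a leaf — visit 15.
Full in-order sequence: 10, 32, 36, 21, 35, 39, 19, 37, 27, 5, 6, 31, 33, 15.

27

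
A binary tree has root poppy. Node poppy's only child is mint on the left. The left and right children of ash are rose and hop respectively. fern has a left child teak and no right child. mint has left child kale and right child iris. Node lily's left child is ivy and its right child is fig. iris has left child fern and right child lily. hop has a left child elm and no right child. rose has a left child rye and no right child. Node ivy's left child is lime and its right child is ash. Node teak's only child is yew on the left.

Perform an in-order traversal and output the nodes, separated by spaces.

kale mint yew teak fern iris lime ivy rye rose ash elm hop lily fig poppy

In-order visits the left subtree, then the node, then the right subtree.
At poppy: go left to mint.
  At mint: go left to kale.
    kale is a leaf — visit kale.
  Visit mint.
  At mint: go right to iris.
    At iris: go left to fern.
      At fern: go left to teak.
        At teak: go left to yew.
          yew is a leaf — visit yew.
        Visit teak.
        At teak: no right child.
      Visit fern.
      At fern: no right child.
    Visit iris.
    At iris: go right to lily.
      At lily: go left to ivy.
        At ivy: go left to lime.
          lime is a leaf — visit lime.
        Visit ivy.
        At ivy: go right to ash.
          At ash: go left to rose.
            At rose: go left to rye.
              rye is a leaf — visit rye.
            Visit rose.
            At rose: no right child.
          Visit ash.
          At ash: go right to hop.
            At hop: go left to elm.
              elm is a leaf — visit elm.
            Visit hop.
            At hop: no right child.
      Visit lily.
      At lily: go right to fig.
        fig is a leaf — visit fig.
Visit poppy.
At poppy: no right child.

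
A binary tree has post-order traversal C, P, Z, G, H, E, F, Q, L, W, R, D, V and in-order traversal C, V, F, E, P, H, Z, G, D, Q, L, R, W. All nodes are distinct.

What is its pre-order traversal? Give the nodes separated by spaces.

The last element of post-order is the root; it splits in-order into left and right subtrees.
Root V: left subtree has 1 node {C}, right has 11 {F, E, P, H, Z, G, D, Q, L, R, W}.
  Root D: left subtree has 6 nodes {F, E, P, H, Z, G}, right has 4 {Q, L, R, W}.
    Root F: left subtree has 0 nodes { }, right has 5 {E, P, H, Z, G}.
      Root E: left subtree has 0 nodes { }, right has 4 {P, H, Z, G}.
        Root H: left subtree has 1 node {P}, right has 2 {Z, G}.
          Root G: left subtree has 1 node {Z}, right has 0 { }.
    Root R: left subtree has 2 nodes {Q, L}, right has 1 {W}.
      Root L: left subtree has 1 node {Q}, right has 0 { }.

V C D F E H P G Z R L Q W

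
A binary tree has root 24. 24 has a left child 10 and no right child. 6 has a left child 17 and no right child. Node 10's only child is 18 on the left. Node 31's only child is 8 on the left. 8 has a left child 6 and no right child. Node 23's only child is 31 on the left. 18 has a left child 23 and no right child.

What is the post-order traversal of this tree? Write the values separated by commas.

Post-order visits the left subtree, then the right subtree, then the node.
At 24: go left to 10.
  At 10: go left to 18.
    At 18: go left to 23.
      At 23: go left to 31.
        At 31: go left to 8.
          At 8: go left to 6.
            At 6: go left to 17.
              17 is a leaf — visit 17.
            At 6: no right child.
            Visit 6.
          At 8: no right child.
          Visit 8.
        At 31: no right child.
        Visit 31.
      At 23: no right child.
      Visit 23.
    At 18: no right child.
    Visit 18.
  At 10: no right child.
  Visit 10.
At 24: no right child.
Visit 24.

17, 6, 8, 31, 23, 18, 10, 24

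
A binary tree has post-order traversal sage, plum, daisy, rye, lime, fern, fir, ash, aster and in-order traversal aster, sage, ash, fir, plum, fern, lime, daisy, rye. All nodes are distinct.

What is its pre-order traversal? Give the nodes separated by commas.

aster, ash, sage, fir, fern, plum, lime, rye, daisy

The last element of post-order is the root; it splits in-order into left and right subtrees.
Root aster: left subtree has 0 nodes { }, right has 8 {sage, ash, fir, plum, fern, lime, daisy, rye}.
  Root ash: left subtree has 1 node {sage}, right has 6 {fir, plum, fern, lime, daisy, rye}.
    Root fir: left subtree has 0 nodes { }, right has 5 {plum, fern, lime, daisy, rye}.
      Root fern: left subtree has 1 node {plum}, right has 3 {lime, daisy, rye}.
        Root lime: left subtree has 0 nodes { }, right has 2 {daisy, rye}.
          Root rye: left subtree has 1 node {daisy}, right has 0 { }.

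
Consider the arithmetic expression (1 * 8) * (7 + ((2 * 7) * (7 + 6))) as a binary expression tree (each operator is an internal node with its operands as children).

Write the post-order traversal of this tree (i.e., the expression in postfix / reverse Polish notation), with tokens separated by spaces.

1 8 * 7 2 7 * 7 6 + * + *

Post-order on an expression tree gives postfix notation: for each operator, emit left operand, right operand, then the operator.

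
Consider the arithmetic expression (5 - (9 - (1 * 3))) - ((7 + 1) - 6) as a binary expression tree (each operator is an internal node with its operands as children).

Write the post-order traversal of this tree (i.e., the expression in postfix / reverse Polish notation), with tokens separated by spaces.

Post-order on an expression tree gives postfix notation: for each operator, emit left operand, right operand, then the operator.

5 9 1 3 * - - 7 1 + 6 - -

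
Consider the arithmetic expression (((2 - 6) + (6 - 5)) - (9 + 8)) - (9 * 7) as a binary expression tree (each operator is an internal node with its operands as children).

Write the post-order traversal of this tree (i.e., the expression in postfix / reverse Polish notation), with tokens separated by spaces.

Post-order on an expression tree gives postfix notation: for each operator, emit left operand, right operand, then the operator.

2 6 - 6 5 - + 9 8 + - 9 7 * -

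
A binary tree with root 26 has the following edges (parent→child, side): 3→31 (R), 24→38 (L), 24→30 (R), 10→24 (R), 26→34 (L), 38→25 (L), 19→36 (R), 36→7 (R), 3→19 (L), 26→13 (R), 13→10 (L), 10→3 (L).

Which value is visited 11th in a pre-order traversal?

38

Pre-order visits the node, then its left subtree, then its right subtree.
Visit 26.
At 26: go left to 34.
  34 is a leaf — visit 34.
At 26: go right to 13.
  Visit 13.
  At 13: go left to 10.
    Visit 10.
    At 10: go left to 3.
      Visit 3.
      At 3: go left to 19.
        Visit 19.
        At 19: no left child.
        At 19: go right to 36.
          Visit 36.
          At 36: no left child.
          At 36: go right to 7.
            7 is a leaf — visit 7.
      At 3: go right to 31.
        31 is a leaf — visit 31.
    At 10: go right to 24.
      Visit 24.
      At 24: go left to 38.
        Visit 38.
        At 38: go left to 25.
          25 is a leaf — visit 25.
        At 38: no right child.
      At 24: go right to 30.
        30 is a leaf — visit 30.
  At 13: no right child.
Full pre-order sequence: 26, 34, 13, 10, 3, 19, 36, 7, 31, 24, 38, 25, 30.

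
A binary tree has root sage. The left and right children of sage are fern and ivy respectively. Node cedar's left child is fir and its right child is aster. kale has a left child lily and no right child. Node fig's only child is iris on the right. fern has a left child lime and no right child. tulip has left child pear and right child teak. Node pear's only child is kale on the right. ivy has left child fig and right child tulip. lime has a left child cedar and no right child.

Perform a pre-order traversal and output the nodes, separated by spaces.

sage fern lime cedar fir aster ivy fig iris tulip pear kale lily teak

Pre-order visits the node, then its left subtree, then its right subtree.
Visit sage.
At sage: go left to fern.
  Visit fern.
  At fern: go left to lime.
    Visit lime.
    At lime: go left to cedar.
      Visit cedar.
      At cedar: go left to fir.
        fir is a leaf — visit fir.
      At cedar: go right to aster.
        aster is a leaf — visit aster.
    At lime: no right child.
  At fern: no right child.
At sage: go right to ivy.
  Visit ivy.
  At ivy: go left to fig.
    Visit fig.
    At fig: no left child.
    At fig: go right to iris.
      iris is a leaf — visit iris.
  At ivy: go right to tulip.
    Visit tulip.
    At tulip: go left to pear.
      Visit pear.
      At pear: no left child.
      At pear: go right to kale.
        Visit kale.
        At kale: go left to lily.
          lily is a leaf — visit lily.
        At kale: no right child.
    At tulip: go right to teak.
      teak is a leaf — visit teak.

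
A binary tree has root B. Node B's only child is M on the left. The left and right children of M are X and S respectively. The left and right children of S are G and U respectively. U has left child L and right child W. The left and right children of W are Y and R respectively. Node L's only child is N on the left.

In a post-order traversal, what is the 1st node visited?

X

Post-order visits the left subtree, then the right subtree, then the node.
At B: go left to M.
  At M: go left to X.
    X is a leaf — visit X.
  At M: go right to S.
    At S: go left to G.
      G is a leaf — visit G.
    At S: go right to U.
      At U: go left to L.
        At L: go left to N.
          N is a leaf — visit N.
        At L: no right child.
        Visit L.
      At U: go right to W.
        At W: go left to Y.
          Y is a leaf — visit Y.
        At W: go right to R.
          R is a leaf — visit R.
        Visit W.
      Visit U.
    Visit S.
  Visit M.
At B: no right child.
Visit B.
Full post-order sequence: X, G, N, L, Y, R, W, U, S, M, B.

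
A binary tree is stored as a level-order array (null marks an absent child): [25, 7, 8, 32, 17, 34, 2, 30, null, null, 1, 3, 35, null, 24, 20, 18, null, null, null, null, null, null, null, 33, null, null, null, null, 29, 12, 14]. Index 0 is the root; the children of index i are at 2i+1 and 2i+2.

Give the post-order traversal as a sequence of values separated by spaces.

14 20 18 30 32 1 17 7 33 3 35 34 29 12 24 2 8 25

Post-order visits the left subtree, then the right subtree, then the node.
At 25: go left to 7.
  At 7: go left to 32.
    At 32: go left to 30.
      At 30: go left to 20.
        At 20: go left to 14.
          14 is a leaf — visit 14.
        At 20: no right child.
        Visit 20.
      At 30: go right to 18.
        18 is a leaf — visit 18.
      Visit 30.
    At 32: no right child.
    Visit 32.
  At 7: go right to 17.
    At 17: no left child.
    At 17: go right to 1.
      1 is a leaf — visit 1.
    Visit 17.
  Visit 7.
At 25: go right to 8.
  At 8: go left to 34.
    At 34: go left to 3.
      At 3: no left child.
      At 3: go right to 33.
        33 is a leaf — visit 33.
      Visit 3.
    At 34: go right to 35.
      35 is a leaf — visit 35.
    Visit 34.
  At 8: go right to 2.
    At 2: no left child.
    At 2: go right to 24.
      At 24: go left to 29.
        29 is a leaf — visit 29.
      At 24: go right to 12.
        12 is a leaf — visit 12.
      Visit 24.
    Visit 2.
  Visit 8.
Visit 25.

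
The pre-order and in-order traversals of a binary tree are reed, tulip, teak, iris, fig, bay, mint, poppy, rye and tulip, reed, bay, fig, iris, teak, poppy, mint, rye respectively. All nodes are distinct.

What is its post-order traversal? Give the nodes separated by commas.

tulip, bay, fig, iris, poppy, rye, mint, teak, reed

The first element of pre-order is the root; it splits in-order into left and right subtrees.
Root reed: left subtree has 1 node {tulip}, right has 7 {bay, fig, iris, teak, poppy, mint, rye}.
  Root teak: left subtree has 3 nodes {bay, fig, iris}, right has 3 {poppy, mint, rye}.
    Root iris: left subtree has 2 nodes {bay, fig}, right has 0 { }.
      Root fig: left subtree has 1 node {bay}, right has 0 { }.
    Root mint: left subtree has 1 node {poppy}, right has 1 {rye}.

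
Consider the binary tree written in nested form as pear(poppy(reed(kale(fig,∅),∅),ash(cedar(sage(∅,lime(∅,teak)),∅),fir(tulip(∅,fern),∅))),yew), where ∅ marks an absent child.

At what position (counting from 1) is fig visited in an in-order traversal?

1

In-order visits the left subtree, then the node, then the right subtree.
At pear: go left to poppy.
  At poppy: go left to reed.
    At reed: go left to kale.
      At kale: go left to fig.
        fig is a leaf — visit fig.
      Visit kale.
      At kale: no right child.
    Visit reed.
    At reed: no right child.
  Visit poppy.
  At poppy: go right to ash.
    At ash: go left to cedar.
      At cedar: go left to sage.
        At sage: no left child.
        Visit sage.
        At sage: go right to lime.
          At lime: no left child.
          Visit lime.
          At lime: go right to teak.
            teak is a leaf — visit teak.
      Visit cedar.
      At cedar: no right child.
    Visit ash.
    At ash: go right to fir.
      At fir: go left to tulip.
        At tulip: no left child.
        Visit tulip.
        At tulip: go right to fern.
          fern is a leaf — visit fern.
      Visit fir.
      At fir: no right child.
Visit pear.
At pear: go right to yew.
  yew is a leaf — visit yew.
Full in-order sequence: fig, kale, reed, poppy, sage, lime, teak, cedar, ash, tulip, fern, fir, pear, yew.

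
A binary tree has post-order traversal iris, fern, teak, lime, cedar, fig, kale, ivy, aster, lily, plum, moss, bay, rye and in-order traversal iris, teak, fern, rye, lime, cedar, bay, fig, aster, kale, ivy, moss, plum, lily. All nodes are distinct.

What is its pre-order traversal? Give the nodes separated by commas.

The last element of post-order is the root; it splits in-order into left and right subtrees.
Root rye: left subtree has 3 nodes {iris, teak, fern}, right has 10 {lime, cedar, bay, fig, aster, kale, ivy, moss, plum, lily}.
  Root teak: left subtree has 1 node {iris}, right has 1 {fern}.
  Root bay: left subtree has 2 nodes {lime, cedar}, right has 7 {fig, aster, kale, ivy, moss, plum, lily}.
    Root cedar: left subtree has 1 node {lime}, right has 0 { }.
    Root moss: left subtree has 4 nodes {fig, aster, kale, ivy}, right has 2 {plum, lily}.
      Root aster: left subtree has 1 node {fig}, right has 2 {kale, ivy}.
        Root ivy: left subtree has 1 node {kale}, right has 0 { }.
      Root plum: left subtree has 0 nodes { }, right has 1 {lily}.

rye, teak, iris, fern, bay, cedar, lime, moss, aster, fig, ivy, kale, plum, lily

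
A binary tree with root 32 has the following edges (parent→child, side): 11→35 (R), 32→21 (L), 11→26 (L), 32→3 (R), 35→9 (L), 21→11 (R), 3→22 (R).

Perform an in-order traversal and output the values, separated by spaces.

21 26 11 9 35 32 3 22

In-order visits the left subtree, then the node, then the right subtree.
At 32: go left to 21.
  At 21: no left child.
  Visit 21.
  At 21: go right to 11.
    At 11: go left to 26.
      26 is a leaf — visit 26.
    Visit 11.
    At 11: go right to 35.
      At 35: go left to 9.
        9 is a leaf — visit 9.
      Visit 35.
      At 35: no right child.
Visit 32.
At 32: go right to 3.
  At 3: no left child.
  Visit 3.
  At 3: go right to 22.
    22 is a leaf — visit 22.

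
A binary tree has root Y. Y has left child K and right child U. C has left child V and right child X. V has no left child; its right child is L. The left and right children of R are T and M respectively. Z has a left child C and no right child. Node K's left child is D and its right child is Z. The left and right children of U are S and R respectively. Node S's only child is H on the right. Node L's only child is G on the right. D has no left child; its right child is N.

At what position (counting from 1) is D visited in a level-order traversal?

4

Level-order visits nodes level by level from the root, left to right within each level.
Level 0: Y
Level 1: K, U
Level 2: D, Z, S, R
Level 3: N, C, H, T, M
Level 4: V, X
Level 5: L
Level 6: G
Full level-order sequence: Y, K, U, D, Z, S, R, N, C, H, T, M, V, X, L, G.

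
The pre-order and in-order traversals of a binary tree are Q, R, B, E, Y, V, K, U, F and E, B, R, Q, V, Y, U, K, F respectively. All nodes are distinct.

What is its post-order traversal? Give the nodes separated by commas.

The first element of pre-order is the root; it splits in-order into left and right subtrees.
Root Q: left subtree has 3 nodes {E, B, R}, right has 5 {V, Y, U, K, F}.
  Root R: left subtree has 2 nodes {E, B}, right has 0 { }.
    Root B: left subtree has 1 node {E}, right has 0 { }.
  Root Y: left subtree has 1 node {V}, right has 3 {U, K, F}.
    Root K: left subtree has 1 node {U}, right has 1 {F}.

E, B, R, V, U, F, K, Y, Q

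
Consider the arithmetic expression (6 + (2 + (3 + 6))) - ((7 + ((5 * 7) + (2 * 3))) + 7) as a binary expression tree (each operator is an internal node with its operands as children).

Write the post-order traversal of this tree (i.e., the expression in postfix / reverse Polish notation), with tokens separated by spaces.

6 2 3 6 + + + 7 5 7 * 2 3 * + + 7 + -

Post-order on an expression tree gives postfix notation: for each operator, emit left operand, right operand, then the operator.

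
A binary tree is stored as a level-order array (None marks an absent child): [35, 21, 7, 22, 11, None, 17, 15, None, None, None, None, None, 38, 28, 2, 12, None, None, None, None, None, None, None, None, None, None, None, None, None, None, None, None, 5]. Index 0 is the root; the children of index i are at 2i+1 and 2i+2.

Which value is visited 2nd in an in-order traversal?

15

In-order visits the left subtree, then the node, then the right subtree.
At 35: go left to 21.
  At 21: go left to 22.
    At 22: go left to 15.
      At 15: go left to 2.
        2 is a leaf — visit 2.
      Visit 15.
      At 15: go right to 12.
        At 12: go left to 5.
          5 is a leaf — visit 5.
        Visit 12.
        At 12: no right child.
    Visit 22.
    At 22: no right child.
  Visit 21.
  At 21: go right to 11.
    11 is a leaf — visit 11.
Visit 35.
At 35: go right to 7.
  At 7: no left child.
  Visit 7.
  At 7: go right to 17.
    At 17: go left to 38.
      38 is a leaf — visit 38.
    Visit 17.
    At 17: go right to 28.
      28 is a leaf — visit 28.
Full in-order sequence: 2, 15, 5, 12, 22, 21, 11, 35, 7, 38, 17, 28.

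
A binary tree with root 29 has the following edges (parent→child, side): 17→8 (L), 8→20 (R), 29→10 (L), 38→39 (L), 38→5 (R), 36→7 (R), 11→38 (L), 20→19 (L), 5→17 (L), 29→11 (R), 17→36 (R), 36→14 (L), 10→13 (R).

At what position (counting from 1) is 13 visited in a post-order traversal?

1

Post-order visits the left subtree, then the right subtree, then the node.
At 29: go left to 10.
  At 10: no left child.
  At 10: go right to 13.
    13 is a leaf — visit 13.
  Visit 10.
At 29: go right to 11.
  At 11: go left to 38.
    At 38: go left to 39.
      39 is a leaf — visit 39.
    At 38: go right to 5.
      At 5: go left to 17.
        At 17: go left to 8.
          At 8: no left child.
          At 8: go right to 20.
            At 20: go left to 19.
              19 is a leaf — visit 19.
            At 20: no right child.
            Visit 20.
          Visit 8.
        At 17: go right to 36.
          At 36: go left to 14.
            14 is a leaf — visit 14.
          At 36: go right to 7.
            7 is a leaf — visit 7.
          Visit 36.
        Visit 17.
      At 5: no right child.
      Visit 5.
    Visit 38.
  At 11: no right child.
  Visit 11.
Visit 29.
Full post-order sequence: 13, 10, 39, 19, 20, 8, 14, 7, 36, 17, 5, 38, 11, 29.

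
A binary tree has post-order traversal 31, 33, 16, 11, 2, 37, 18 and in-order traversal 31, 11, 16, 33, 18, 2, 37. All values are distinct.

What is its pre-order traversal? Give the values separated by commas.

18, 11, 31, 16, 33, 37, 2

The last element of post-order is the root; it splits in-order into left and right subtrees.
Root 18: left subtree has 4 nodes {31, 11, 16, 33}, right has 2 {2, 37}.
  Root 11: left subtree has 1 node {31}, right has 2 {16, 33}.
    Root 16: left subtree has 0 nodes { }, right has 1 {33}.
  Root 37: left subtree has 1 node {2}, right has 0 { }.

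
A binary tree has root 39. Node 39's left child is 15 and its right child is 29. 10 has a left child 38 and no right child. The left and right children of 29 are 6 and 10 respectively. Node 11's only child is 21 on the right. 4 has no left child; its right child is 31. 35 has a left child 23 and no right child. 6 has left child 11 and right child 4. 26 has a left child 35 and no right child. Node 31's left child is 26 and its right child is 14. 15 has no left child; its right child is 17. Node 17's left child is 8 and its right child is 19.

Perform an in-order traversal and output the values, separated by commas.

15, 8, 17, 19, 39, 11, 21, 6, 4, 23, 35, 26, 31, 14, 29, 38, 10

In-order visits the left subtree, then the node, then the right subtree.
At 39: go left to 15.
  At 15: no left child.
  Visit 15.
  At 15: go right to 17.
    At 17: go left to 8.
      8 is a leaf — visit 8.
    Visit 17.
    At 17: go right to 19.
      19 is a leaf — visit 19.
Visit 39.
At 39: go right to 29.
  At 29: go left to 6.
    At 6: go left to 11.
      At 11: no left child.
      Visit 11.
      At 11: go right to 21.
        21 is a leaf — visit 21.
    Visit 6.
    At 6: go right to 4.
      At 4: no left child.
      Visit 4.
      At 4: go right to 31.
        At 31: go left to 26.
          At 26: go left to 35.
            At 35: go left to 23.
              23 is a leaf — visit 23.
            Visit 35.
            At 35: no right child.
          Visit 26.
          At 26: no right child.
        Visit 31.
        At 31: go right to 14.
          14 is a leaf — visit 14.
  Visit 29.
  At 29: go right to 10.
    At 10: go left to 38.
      38 is a leaf — visit 38.
    Visit 10.
    At 10: no right child.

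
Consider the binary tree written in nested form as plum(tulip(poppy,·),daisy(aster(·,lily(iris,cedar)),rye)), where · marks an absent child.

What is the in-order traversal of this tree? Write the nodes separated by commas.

In-order visits the left subtree, then the node, then the right subtree.
At plum: go left to tulip.
  At tulip: go left to poppy.
    poppy is a leaf — visit poppy.
  Visit tulip.
  At tulip: no right child.
Visit plum.
At plum: go right to daisy.
  At daisy: go left to aster.
    At aster: no left child.
    Visit aster.
    At aster: go right to lily.
      At lily: go left to iris.
        iris is a leaf — visit iris.
      Visit lily.
      At lily: go right to cedar.
        cedar is a leaf — visit cedar.
  Visit daisy.
  At daisy: go right to rye.
    rye is a leaf — visit rye.

poppy, tulip, plum, aster, iris, lily, cedar, daisy, rye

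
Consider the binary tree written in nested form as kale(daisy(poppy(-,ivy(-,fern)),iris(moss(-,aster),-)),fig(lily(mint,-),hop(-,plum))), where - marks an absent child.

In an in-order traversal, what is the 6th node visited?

aster

In-order visits the left subtree, then the node, then the right subtree.
At kale: go left to daisy.
  At daisy: go left to poppy.
    At poppy: no left child.
    Visit poppy.
    At poppy: go right to ivy.
      At ivy: no left child.
      Visit ivy.
      At ivy: go right to fern.
        fern is a leaf — visit fern.
  Visit daisy.
  At daisy: go right to iris.
    At iris: go left to moss.
      At moss: no left child.
      Visit moss.
      At moss: go right to aster.
        aster is a leaf — visit aster.
    Visit iris.
    At iris: no right child.
Visit kale.
At kale: go right to fig.
  At fig: go left to lily.
    At lily: go left to mint.
      mint is a leaf — visit mint.
    Visit lily.
    At lily: no right child.
  Visit fig.
  At fig: go right to hop.
    At hop: no left child.
    Visit hop.
    At hop: go right to plum.
      plum is a leaf — visit plum.
Full in-order sequence: poppy, ivy, fern, daisy, moss, aster, iris, kale, mint, lily, fig, hop, plum.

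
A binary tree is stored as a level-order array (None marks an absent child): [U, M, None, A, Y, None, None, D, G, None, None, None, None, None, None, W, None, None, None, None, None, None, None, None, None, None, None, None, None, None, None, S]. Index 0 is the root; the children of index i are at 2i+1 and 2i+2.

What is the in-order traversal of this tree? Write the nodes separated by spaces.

In-order visits the left subtree, then the node, then the right subtree.
At U: go left to M.
  At M: go left to A.
    At A: go left to D.
      At D: go left to W.
        At W: go left to S.
          S is a leaf — visit S.
        Visit W.
        At W: no right child.
      Visit D.
      At D: no right child.
    Visit A.
    At A: go right to G.
      G is a leaf — visit G.
  Visit M.
  At M: go right to Y.
    Y is a leaf — visit Y.
Visit U.
At U: no right child.

S W D A G M Y U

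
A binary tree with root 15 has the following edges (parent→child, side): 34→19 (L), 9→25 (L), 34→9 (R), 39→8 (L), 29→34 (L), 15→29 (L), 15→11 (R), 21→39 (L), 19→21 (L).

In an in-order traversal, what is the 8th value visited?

In-order visits the left subtree, then the node, then the right subtree.
At 15: go left to 29.
  At 29: go left to 34.
    At 34: go left to 19.
      At 19: go left to 21.
        At 21: go left to 39.
          At 39: go left to 8.
            8 is a leaf — visit 8.
          Visit 39.
          At 39: no right child.
        Visit 21.
        At 21: no right child.
      Visit 19.
      At 19: no right child.
    Visit 34.
    At 34: go right to 9.
      At 9: go left to 25.
        25 is a leaf — visit 25.
      Visit 9.
      At 9: no right child.
  Visit 29.
  At 29: no right child.
Visit 15.
At 15: go right to 11.
  11 is a leaf — visit 11.
Full in-order sequence: 8, 39, 21, 19, 34, 25, 9, 29, 15, 11.

29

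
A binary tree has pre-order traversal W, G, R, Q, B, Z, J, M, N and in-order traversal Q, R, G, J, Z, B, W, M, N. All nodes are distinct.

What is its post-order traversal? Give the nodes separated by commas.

Q, R, J, Z, B, G, N, M, W

The first element of pre-order is the root; it splits in-order into left and right subtrees.
Root W: left subtree has 6 nodes {Q, R, G, J, Z, B}, right has 2 {M, N}.
  Root G: left subtree has 2 nodes {Q, R}, right has 3 {J, Z, B}.
    Root R: left subtree has 1 node {Q}, right has 0 { }.
    Root B: left subtree has 2 nodes {J, Z}, right has 0 { }.
      Root Z: left subtree has 1 node {J}, right has 0 { }.
  Root M: left subtree has 0 nodes { }, right has 1 {N}.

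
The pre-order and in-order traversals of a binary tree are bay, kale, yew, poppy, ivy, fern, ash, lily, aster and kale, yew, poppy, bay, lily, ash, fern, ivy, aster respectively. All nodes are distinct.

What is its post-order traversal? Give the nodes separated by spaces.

poppy yew kale lily ash fern aster ivy bay

The first element of pre-order is the root; it splits in-order into left and right subtrees.
Root bay: left subtree has 3 nodes {kale, yew, poppy}, right has 5 {lily, ash, fern, ivy, aster}.
  Root kale: left subtree has 0 nodes { }, right has 2 {yew, poppy}.
    Root yew: left subtree has 0 nodes { }, right has 1 {poppy}.
  Root ivy: left subtree has 3 nodes {lily, ash, fern}, right has 1 {aster}.
    Root fern: left subtree has 2 nodes {lily, ash}, right has 0 { }.
      Root ash: left subtree has 1 node {lily}, right has 0 { }.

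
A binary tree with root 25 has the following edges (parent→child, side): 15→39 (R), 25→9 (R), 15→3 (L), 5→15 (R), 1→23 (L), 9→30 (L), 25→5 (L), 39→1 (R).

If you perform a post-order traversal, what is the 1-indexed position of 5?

Post-order visits the left subtree, then the right subtree, then the node.
At 25: go left to 5.
  At 5: no left child.
  At 5: go right to 15.
    At 15: go left to 3.
      3 is a leaf — visit 3.
    At 15: go right to 39.
      At 39: no left child.
      At 39: go right to 1.
        At 1: go left to 23.
          23 is a leaf — visit 23.
        At 1: no right child.
        Visit 1.
      Visit 39.
    Visit 15.
  Visit 5.
At 25: go right to 9.
  At 9: go left to 30.
    30 is a leaf — visit 30.
  At 9: no right child.
  Visit 9.
Visit 25.
Full post-order sequence: 3, 23, 1, 39, 15, 5, 30, 9, 25.

6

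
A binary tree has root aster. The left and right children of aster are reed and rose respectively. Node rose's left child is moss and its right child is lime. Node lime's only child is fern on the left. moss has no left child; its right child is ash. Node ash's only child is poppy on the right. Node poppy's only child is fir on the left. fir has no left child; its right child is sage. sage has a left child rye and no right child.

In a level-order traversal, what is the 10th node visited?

Level-order visits nodes level by level from the root, left to right within each level.
Level 0: aster
Level 1: reed, rose
Level 2: moss, lime
Level 3: ash, fern
Level 4: poppy
Level 5: fir
Level 6: sage
Level 7: rye
Full level-order sequence: aster, reed, rose, moss, lime, ash, fern, poppy, fir, sage, rye.

sage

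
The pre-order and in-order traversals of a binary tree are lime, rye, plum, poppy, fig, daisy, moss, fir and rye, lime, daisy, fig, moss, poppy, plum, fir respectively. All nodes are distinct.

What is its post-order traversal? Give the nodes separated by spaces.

rye daisy moss fig poppy fir plum lime

The first element of pre-order is the root; it splits in-order into left and right subtrees.
Root lime: left subtree has 1 node {rye}, right has 6 {daisy, fig, moss, poppy, plum, fir}.
  Root plum: left subtree has 4 nodes {daisy, fig, moss, poppy}, right has 1 {fir}.
    Root poppy: left subtree has 3 nodes {daisy, fig, moss}, right has 0 { }.
      Root fig: left subtree has 1 node {daisy}, right has 1 {moss}.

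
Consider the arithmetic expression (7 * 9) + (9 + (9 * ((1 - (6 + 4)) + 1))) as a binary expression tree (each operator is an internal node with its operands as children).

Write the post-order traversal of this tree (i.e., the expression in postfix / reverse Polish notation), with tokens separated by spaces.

7 9 * 9 9 1 6 4 + - 1 + * + +

Post-order on an expression tree gives postfix notation: for each operator, emit left operand, right operand, then the operator.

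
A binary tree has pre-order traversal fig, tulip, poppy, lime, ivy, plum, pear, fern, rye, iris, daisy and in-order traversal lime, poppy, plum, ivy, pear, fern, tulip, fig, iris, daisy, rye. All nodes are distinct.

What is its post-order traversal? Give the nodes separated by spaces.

lime plum fern pear ivy poppy tulip daisy iris rye fig

The first element of pre-order is the root; it splits in-order into left and right subtrees.
Root fig: left subtree has 7 nodes {lime, poppy, plum, ivy, pear, fern, tulip}, right has 3 {iris, daisy, rye}.
  Root tulip: left subtree has 6 nodes {lime, poppy, plum, ivy, pear, fern}, right has 0 { }.
    Root poppy: left subtree has 1 node {lime}, right has 4 {plum, ivy, pear, fern}.
      Root ivy: left subtree has 1 node {plum}, right has 2 {pear, fern}.
        Root pear: left subtree has 0 nodes { }, right has 1 {fern}.
  Root rye: left subtree has 2 nodes {iris, daisy}, right has 0 { }.
    Root iris: left subtree has 0 nodes { }, right has 1 {daisy}.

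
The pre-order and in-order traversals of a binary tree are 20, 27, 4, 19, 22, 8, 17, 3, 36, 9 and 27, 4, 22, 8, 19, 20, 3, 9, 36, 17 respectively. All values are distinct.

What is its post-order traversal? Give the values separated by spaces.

The first element of pre-order is the root; it splits in-order into left and right subtrees.
Root 20: left subtree has 5 nodes {27, 4, 22, 8, 19}, right has 4 {3, 9, 36, 17}.
  Root 27: left subtree has 0 nodes { }, right has 4 {4, 22, 8, 19}.
    Root 4: left subtree has 0 nodes { }, right has 3 {22, 8, 19}.
      Root 19: left subtree has 2 nodes {22, 8}, right has 0 { }.
        Root 22: left subtree has 0 nodes { }, right has 1 {8}.
  Root 17: left subtree has 3 nodes {3, 9, 36}, right has 0 { }.
    Root 3: left subtree has 0 nodes { }, right has 2 {9, 36}.
      Root 36: left subtree has 1 node {9}, right has 0 { }.

8 22 19 4 27 9 36 3 17 20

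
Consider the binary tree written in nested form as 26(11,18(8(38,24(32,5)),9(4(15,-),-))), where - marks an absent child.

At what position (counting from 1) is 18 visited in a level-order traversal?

Level-order visits nodes level by level from the root, left to right within each level.
Level 0: 26
Level 1: 11, 18
Level 2: 8, 9
Level 3: 38, 24, 4
Level 4: 32, 5, 15
Full level-order sequence: 26, 11, 18, 8, 9, 38, 24, 4, 32, 5, 15.

3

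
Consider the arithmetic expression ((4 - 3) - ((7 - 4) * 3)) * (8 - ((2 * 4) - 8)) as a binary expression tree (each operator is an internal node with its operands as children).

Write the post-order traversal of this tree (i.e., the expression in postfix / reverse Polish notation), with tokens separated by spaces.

4 3 - 7 4 - 3 * - 8 2 4 * 8 - - *

Post-order on an expression tree gives postfix notation: for each operator, emit left operand, right operand, then the operator.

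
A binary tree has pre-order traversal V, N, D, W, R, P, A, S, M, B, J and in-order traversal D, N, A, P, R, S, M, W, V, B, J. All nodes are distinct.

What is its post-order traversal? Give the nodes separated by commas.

The first element of pre-order is the root; it splits in-order into left and right subtrees.
Root V: left subtree has 8 nodes {D, N, A, P, R, S, M, W}, right has 2 {B, J}.
  Root N: left subtree has 1 node {D}, right has 6 {A, P, R, S, M, W}.
    Root W: left subtree has 5 nodes {A, P, R, S, M}, right has 0 { }.
      Root R: left subtree has 2 nodes {A, P}, right has 2 {S, M}.
        Root P: left subtree has 1 node {A}, right has 0 { }.
        Root S: left subtree has 0 nodes { }, right has 1 {M}.
  Root B: left subtree has 0 nodes { }, right has 1 {J}.

D, A, P, M, S, R, W, N, J, B, V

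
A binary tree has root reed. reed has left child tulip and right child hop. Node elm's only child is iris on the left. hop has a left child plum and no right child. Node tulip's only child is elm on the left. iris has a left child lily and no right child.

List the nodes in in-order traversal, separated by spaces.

lily iris elm tulip reed plum hop

In-order visits the left subtree, then the node, then the right subtree.
At reed: go left to tulip.
  At tulip: go left to elm.
    At elm: go left to iris.
      At iris: go left to lily.
        lily is a leaf — visit lily.
      Visit iris.
      At iris: no right child.
    Visit elm.
    At elm: no right child.
  Visit tulip.
  At tulip: no right child.
Visit reed.
At reed: go right to hop.
  At hop: go left to plum.
    plum is a leaf — visit plum.
  Visit hop.
  At hop: no right child.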